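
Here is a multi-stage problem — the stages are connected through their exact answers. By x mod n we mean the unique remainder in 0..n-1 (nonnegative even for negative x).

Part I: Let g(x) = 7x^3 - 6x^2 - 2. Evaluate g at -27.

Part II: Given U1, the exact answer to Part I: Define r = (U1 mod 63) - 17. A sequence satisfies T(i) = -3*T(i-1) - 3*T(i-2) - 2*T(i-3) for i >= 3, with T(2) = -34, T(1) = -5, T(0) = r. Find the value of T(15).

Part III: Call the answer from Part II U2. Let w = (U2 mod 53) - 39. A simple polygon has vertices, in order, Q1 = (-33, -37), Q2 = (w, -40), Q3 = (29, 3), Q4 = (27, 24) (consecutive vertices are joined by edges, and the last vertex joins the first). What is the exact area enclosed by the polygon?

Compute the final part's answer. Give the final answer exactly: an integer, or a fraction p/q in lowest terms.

1084

Part I: 7*(-27)^3 - 6*(-27)^2 - 2 = (-137781) + (-4374) + (-2) = -142157; answer -142157
Part II: U1 = -142157; r = 17; T(3) = -3*(-34) - 3*(-5) - 2*(17) = 83; iterating: T(3)=83, T(4)=-137, T(5)=230, T(6)=-445, T(7)=919, T(8)=-1882, T(9)=3779, T(10)=-7529, T(11)=15014, T(12)=-30013, T(13)=60055, T(14)=-120154, T(15)=240323; answer 240323
Part III: U2 = 240323; w = -18; cross terms: (-33*-40 - -18*-37)=654, (-18*3 - 29*-40)=1106, (29*24 - 27*3)=615, (27*-37 - -33*24)=-207; twice the area = |2168| = 2168; area = 1084; answer 1084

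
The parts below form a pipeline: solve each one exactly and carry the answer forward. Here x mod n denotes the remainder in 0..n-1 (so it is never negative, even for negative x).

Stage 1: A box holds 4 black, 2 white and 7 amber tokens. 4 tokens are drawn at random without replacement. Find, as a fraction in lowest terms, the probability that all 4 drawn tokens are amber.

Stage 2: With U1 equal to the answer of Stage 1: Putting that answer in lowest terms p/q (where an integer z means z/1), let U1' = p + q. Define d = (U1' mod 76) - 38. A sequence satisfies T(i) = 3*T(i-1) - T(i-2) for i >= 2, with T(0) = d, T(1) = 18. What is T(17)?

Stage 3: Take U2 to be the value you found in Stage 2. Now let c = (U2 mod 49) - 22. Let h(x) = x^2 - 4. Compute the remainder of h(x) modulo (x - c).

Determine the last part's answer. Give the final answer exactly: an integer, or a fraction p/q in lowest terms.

Stage 1: total draws C(13,4) = 715; favorable C(7,4) = 35; P = 7/143; answer 7/143
Stage 2: U1 = 7/143; threaded value p + q = 150; d = 36; T(2) = 3*(18) - 1*(36) = 18; iterating: T(2)=18, T(3)=36, T(4)=90, T(5)=234, T(6)=612, T(7)=1602, T(8)=4194, T(9)=10980, T(10)=28746, T(11)=75258, T(12)=197028, T(13)=515826, T(14)=1350450, T(15)=3535524, T(16)=9256122, T(17)=24232842; answer 24232842
Stage 3: U2 = 24232842; c = 17; remainder = value at the root: 1*(17)^2 - 4 = (289) + (-4) = 285; answer 285

285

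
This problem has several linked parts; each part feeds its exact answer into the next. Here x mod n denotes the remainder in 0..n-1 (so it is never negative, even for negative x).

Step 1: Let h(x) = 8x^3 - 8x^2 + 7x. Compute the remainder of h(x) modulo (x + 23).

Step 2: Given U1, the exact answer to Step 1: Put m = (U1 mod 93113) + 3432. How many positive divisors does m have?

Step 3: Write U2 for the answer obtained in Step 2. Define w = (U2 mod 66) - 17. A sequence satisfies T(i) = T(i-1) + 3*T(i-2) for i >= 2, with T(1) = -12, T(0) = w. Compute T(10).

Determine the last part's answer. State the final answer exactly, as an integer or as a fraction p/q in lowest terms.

-33720

Step 1: remainder = value at the root: 8*(-23)^3 - 8*(-23)^2 + 7*(-23)^1 = (-97336) + (-4232) + (-161) = -101729; answer -101729
Step 2: U1 = -101729; m = 87929; 87929 = 23 * 3823; number of divisors = (1+1) * (1+1) = 4; answer 4
Step 3: U2 = 4; w = -13; T(2) = 1*(-12) + 3*(-13) = -51; iterating: T(2)=-51, T(3)=-87, T(4)=-240, T(5)=-501, T(6)=-1221, T(7)=-2724, T(8)=-6387, T(9)=-14559, T(10)=-33720; answer -33720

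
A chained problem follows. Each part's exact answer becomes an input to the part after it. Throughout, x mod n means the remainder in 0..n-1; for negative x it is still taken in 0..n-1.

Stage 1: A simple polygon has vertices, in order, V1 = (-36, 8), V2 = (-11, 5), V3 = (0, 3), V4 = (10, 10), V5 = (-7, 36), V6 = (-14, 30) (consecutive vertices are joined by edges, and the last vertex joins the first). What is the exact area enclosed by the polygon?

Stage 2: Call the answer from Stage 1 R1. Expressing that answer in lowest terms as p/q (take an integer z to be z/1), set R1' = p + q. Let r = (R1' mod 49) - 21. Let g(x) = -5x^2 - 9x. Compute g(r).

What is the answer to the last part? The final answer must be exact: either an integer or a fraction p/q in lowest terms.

Stage 1: cross terms: (-36*5 - -11*8)=-92, (-11*3 - 0*5)=-33, (0*10 - 10*3)=-30, (10*36 - -7*10)=430, (-7*30 - -14*36)=294, (-14*8 - -36*30)=968; twice the area = |1537| = 1537; area = 1537/2; answer 1537/2
Stage 2: R1 = 1537/2; threaded value p + q = 1539; r = -1; -5*(-1)^2 - 9*(-1)^1 = (-5) + (9) = 4; answer 4

4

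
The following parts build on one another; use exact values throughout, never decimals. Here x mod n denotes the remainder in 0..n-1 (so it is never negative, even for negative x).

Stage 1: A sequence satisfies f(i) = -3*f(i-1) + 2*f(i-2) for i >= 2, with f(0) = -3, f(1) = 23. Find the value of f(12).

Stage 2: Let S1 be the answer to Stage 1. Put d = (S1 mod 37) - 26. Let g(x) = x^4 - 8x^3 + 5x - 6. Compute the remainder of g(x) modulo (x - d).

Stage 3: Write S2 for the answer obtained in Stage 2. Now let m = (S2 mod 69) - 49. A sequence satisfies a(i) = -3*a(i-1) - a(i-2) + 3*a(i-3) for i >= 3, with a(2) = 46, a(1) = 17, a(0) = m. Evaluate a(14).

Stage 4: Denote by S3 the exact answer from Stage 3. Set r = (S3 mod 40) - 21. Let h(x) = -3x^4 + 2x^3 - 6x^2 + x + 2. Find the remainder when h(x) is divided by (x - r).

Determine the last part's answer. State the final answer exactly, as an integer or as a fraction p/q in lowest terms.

Stage 1: f(2) = -3*(23) + 2*(-3) = -75; iterating: f(2)=-75, f(3)=271, f(4)=-963, f(5)=3431, f(6)=-12219, f(7)=43519, f(8)=-154995, f(9)=552023, f(10)=-1966059, f(11)=7002223, f(12)=-24938787; answer -24938787
Stage 2: S1 = -24938787; d = 1; remainder = value at the root: 1*(1)^4 - 8*(1)^3 + 5*(1)^1 - 6 = (1) + (-8) + (5) + (-6) = -8; answer -8
Stage 3: S2 = -8; m = 12; a(3) = -3*(46) - 1*(17) + 3*(12) = -119; iterating: a(3)=-119, a(4)=362, a(5)=-829, a(6)=1768, a(7)=-3389, a(8)=5912, a(9)=-9043, a(10)=11050, a(11)=-6371, a(12)=-19066, a(13)=96719, a(14)=-290204; answer -290204
Stage 4: S3 = -290204; r = 15; remainder = value at the root: -3*(15)^4 + 2*(15)^3 - 6*(15)^2 + 1*(15)^1 + 2 = (-151875) + (6750) + (-1350) + (15) + (2) = -146458; answer -146458

-146458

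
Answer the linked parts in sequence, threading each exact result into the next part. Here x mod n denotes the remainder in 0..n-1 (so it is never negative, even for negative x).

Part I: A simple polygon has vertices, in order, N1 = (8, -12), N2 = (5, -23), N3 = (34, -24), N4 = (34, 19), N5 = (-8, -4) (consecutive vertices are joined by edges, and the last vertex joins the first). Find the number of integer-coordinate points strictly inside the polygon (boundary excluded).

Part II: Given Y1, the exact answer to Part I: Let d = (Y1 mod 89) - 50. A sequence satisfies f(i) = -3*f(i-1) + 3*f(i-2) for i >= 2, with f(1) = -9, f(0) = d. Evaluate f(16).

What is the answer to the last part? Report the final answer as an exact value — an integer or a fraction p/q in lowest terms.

8927533017

Part I: cross terms: (8*-23 - 5*-12)=-124, (5*-24 - 34*-23)=662, (34*19 - 34*-24)=1462, (34*-4 - -8*19)=16, (-8*-12 - 8*-4)=128; twice the area = |2144| = 2144; area = 1072; boundary points = 1 + 1 + 43 + 1 + 8 = 54; strictly interior points = area - boundary/2 + 1 = 1046; answer 1046
Part II: Y1 = 1046; d = 17; f(2) = -3*(-9) + 3*(17) = 78; iterating: f(2)=78, f(3)=-261, f(4)=1017, f(5)=-3834, f(6)=14553, f(7)=-55161, f(8)=209142, f(9)=-792909, f(10)=3006153, f(11)=-11397186, f(12)=43210017, f(13)=-163821609, f(14)=621094878, f(15)=-2354749461, f(16)=8927533017; answer 8927533017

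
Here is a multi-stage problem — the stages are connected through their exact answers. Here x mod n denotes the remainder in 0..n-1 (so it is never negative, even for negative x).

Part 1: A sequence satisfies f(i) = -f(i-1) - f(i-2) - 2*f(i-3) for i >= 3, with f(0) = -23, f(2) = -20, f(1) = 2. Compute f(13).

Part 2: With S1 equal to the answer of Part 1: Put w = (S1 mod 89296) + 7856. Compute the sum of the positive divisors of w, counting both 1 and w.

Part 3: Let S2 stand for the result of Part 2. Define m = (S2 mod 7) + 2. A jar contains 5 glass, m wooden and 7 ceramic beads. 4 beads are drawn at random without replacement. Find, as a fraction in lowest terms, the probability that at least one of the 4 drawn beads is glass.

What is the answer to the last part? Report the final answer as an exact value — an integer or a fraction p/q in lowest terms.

125/143

Part 1: f(3) = -1*(-20) - 1*(2) - 2*(-23) = 64; iterating: f(3)=64, f(4)=-48, f(5)=24, f(6)=-104, f(7)=176, f(8)=-120, f(9)=152, f(10)=-384, f(11)=472, f(12)=-392, f(13)=688; answer 688
Part 2: S1 = 688; w = 8544; 8544 = 2^5 * 3 * 89; sigma = (1 + 2 + 4 + 8 + 16 + 32) * (1 + 3) * (1 + 89) = 63 * 4 * 90 = 22680; answer 22680
Part 3: S2 = 22680; m = 2; total draws C(14,4) = 1001; complement C(9,4) = 126; favorable 1001 - 126 = 875; P = 125/143; answer 125/143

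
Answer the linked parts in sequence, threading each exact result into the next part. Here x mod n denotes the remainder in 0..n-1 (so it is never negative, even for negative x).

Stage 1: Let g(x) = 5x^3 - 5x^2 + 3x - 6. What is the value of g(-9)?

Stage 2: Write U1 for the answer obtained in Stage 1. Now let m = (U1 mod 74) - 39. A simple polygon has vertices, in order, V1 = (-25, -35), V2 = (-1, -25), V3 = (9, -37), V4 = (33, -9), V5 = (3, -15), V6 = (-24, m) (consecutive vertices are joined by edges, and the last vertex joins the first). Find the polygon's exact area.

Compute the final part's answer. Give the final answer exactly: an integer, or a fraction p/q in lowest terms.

1310

Stage 1: 5*(-9)^3 - 5*(-9)^2 + 3*(-9)^1 - 6 = (-3645) + (-405) + (-27) + (-6) = -4083; answer -4083
Stage 2: U1 = -4083; m = 22; cross terms: (-25*-25 - -1*-35)=590, (-1*-37 - 9*-25)=262, (9*-9 - 33*-37)=1140, (33*-15 - 3*-9)=-468, (3*22 - -24*-15)=-294, (-24*-35 - -25*22)=1390; twice the area = |2620| = 2620; area = 1310; answer 1310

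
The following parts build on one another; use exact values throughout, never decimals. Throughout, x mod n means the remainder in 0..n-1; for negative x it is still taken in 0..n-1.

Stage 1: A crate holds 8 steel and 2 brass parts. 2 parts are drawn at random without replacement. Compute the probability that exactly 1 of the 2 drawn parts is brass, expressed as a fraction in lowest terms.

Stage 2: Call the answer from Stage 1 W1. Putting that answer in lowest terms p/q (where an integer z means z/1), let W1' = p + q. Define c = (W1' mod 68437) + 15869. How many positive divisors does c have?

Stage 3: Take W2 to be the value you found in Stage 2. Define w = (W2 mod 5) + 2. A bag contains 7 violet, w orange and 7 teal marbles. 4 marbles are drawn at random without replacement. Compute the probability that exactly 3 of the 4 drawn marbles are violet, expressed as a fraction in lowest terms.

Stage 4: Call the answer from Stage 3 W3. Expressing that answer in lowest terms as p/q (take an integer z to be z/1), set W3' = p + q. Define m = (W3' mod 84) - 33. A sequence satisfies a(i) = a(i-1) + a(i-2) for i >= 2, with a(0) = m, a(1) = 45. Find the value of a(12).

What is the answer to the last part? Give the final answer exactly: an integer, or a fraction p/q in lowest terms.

Stage 1: total draws C(10,2) = 45; favorable C(2,1)*C(8,1) = 16; P = 16/45; answer 16/45
Stage 2: W1 = 16/45; threaded value p + q = 61; c = 15930; 15930 = 2 * 3^3 * 5 * 59; number of divisors = (1+1) * (3+1) * (1+1) * (1+1) = 32; answer 32
Stage 3: W2 = 32; w = 4; total draws C(18,4) = 3060; favorable C(7,3)*C(11,1) = 385; P = 77/612; answer 77/612
Stage 4: W3 = 77/612; threaded value p + q = 689; m = -16; a(2) = 1*(45) + 1*(-16) = 29; iterating: a(2)=29, a(3)=74, a(4)=103, a(5)=177, a(6)=280, a(7)=457, a(8)=737, a(9)=1194, a(10)=1931, a(11)=3125, a(12)=5056; answer 5056

5056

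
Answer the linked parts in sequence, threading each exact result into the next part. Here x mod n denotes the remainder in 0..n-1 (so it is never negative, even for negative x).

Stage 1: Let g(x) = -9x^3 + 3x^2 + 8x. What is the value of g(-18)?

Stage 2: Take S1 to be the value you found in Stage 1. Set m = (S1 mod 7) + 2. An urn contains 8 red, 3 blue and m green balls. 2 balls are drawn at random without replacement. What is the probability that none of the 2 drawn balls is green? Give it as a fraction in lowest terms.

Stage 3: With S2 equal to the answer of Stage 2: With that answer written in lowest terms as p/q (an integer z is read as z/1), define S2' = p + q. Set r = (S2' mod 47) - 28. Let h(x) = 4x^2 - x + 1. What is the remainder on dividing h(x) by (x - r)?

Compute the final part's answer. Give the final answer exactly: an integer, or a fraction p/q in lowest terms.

2526

Stage 1: -9*(-18)^3 + 3*(-18)^2 + 8*(-18)^1 = (52488) + (972) + (-144) = 53316; answer 53316
Stage 2: S1 = 53316; m = 6; total draws C(17,2) = 136; favorable C(11,2) = 55; P = 55/136; answer 55/136
Stage 3: S2 = 55/136; threaded value p + q = 191; r = -25; remainder = value at the root: 4*(-25)^2 - 1*(-25)^1 + 1 = (2500) + (25) + (1) = 2526; answer 2526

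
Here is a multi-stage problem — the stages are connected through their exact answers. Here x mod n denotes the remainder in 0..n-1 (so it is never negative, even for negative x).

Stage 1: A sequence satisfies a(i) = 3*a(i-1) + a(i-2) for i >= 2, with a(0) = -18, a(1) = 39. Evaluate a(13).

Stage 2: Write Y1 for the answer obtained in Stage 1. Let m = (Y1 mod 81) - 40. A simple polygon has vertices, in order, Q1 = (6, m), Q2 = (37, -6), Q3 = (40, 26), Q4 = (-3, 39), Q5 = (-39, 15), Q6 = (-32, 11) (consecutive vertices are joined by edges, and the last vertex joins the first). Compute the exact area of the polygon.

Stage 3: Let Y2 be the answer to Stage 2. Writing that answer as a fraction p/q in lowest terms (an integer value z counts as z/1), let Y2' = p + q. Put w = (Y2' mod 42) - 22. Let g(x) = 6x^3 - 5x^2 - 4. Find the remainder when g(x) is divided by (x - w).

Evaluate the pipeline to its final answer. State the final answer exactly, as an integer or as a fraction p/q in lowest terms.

Stage 1: a(2) = 3*(39) + 1*(-18) = 99; iterating: a(2)=99, a(3)=336, a(4)=1107, a(5)=3657, a(6)=12078, a(7)=39891, a(8)=131751, a(9)=435144, a(10)=1437183, a(11)=4746693, a(12)=15677262, a(13)=51778479; answer 51778479
Stage 2: Y1 = 51778479; m = -1; cross terms: (6*-6 - 37*-1)=1, (37*26 - 40*-6)=1202, (40*39 - -3*26)=1638, (-3*15 - -39*39)=1476, (-39*11 - -32*15)=51, (-32*-1 - 6*11)=-34; twice the area = |4334| = 4334; area = 2167; answer 2167
Stage 3: Y2 = 2167; threaded value p + q = 2168; w = 4; remainder = value at the root: 6*(4)^3 - 5*(4)^2 - 4 = (384) + (-80) + (-4) = 300; answer 300

300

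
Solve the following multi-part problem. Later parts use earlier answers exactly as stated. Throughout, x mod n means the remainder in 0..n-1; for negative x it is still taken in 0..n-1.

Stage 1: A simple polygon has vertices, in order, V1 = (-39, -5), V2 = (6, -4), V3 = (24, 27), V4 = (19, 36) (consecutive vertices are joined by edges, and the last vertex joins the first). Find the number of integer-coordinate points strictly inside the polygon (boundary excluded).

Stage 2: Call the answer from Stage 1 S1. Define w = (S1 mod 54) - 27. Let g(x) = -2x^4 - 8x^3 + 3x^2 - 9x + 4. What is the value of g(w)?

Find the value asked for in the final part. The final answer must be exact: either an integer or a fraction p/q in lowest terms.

66

Stage 1: cross terms: (-39*-4 - 6*-5)=186, (6*27 - 24*-4)=258, (24*36 - 19*27)=351, (19*-5 - -39*36)=1309; twice the area = |2104| = 2104; area = 1052; boundary points = 1 + 1 + 1 + 1 = 4; strictly interior points = area - boundary/2 + 1 = 1051; answer 1051
Stage 2: S1 = 1051; w = -2; -2*(-2)^4 - 8*(-2)^3 + 3*(-2)^2 - 9*(-2)^1 + 4 = (-32) + (64) + (12) + (18) + (4) = 66; answer 66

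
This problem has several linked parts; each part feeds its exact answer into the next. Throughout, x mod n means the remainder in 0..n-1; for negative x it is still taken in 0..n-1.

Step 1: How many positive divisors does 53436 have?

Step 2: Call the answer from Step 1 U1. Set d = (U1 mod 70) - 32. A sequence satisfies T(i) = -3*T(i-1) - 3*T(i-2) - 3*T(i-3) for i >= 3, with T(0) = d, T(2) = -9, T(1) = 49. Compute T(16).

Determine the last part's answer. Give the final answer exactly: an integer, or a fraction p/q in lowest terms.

Step 1: 53436 = 2^2 * 3 * 61 * 73; number of divisors = (2+1) * (1+1) * (1+1) * (1+1) = 24; answer 24
Step 2: U1 = 24; d = -8; T(3) = -3*(-9) - 3*(49) - 3*(-8) = -96; iterating: T(3)=-96, T(4)=168, T(5)=-189, T(6)=351, T(7)=-990, T(8)=2484, T(9)=-5535, T(10)=12123, T(11)=-27216, T(12)=61884, T(13)=-140373, T(14)=317115, T(15)=-715878, T(16)=1617408; answer 1617408

1617408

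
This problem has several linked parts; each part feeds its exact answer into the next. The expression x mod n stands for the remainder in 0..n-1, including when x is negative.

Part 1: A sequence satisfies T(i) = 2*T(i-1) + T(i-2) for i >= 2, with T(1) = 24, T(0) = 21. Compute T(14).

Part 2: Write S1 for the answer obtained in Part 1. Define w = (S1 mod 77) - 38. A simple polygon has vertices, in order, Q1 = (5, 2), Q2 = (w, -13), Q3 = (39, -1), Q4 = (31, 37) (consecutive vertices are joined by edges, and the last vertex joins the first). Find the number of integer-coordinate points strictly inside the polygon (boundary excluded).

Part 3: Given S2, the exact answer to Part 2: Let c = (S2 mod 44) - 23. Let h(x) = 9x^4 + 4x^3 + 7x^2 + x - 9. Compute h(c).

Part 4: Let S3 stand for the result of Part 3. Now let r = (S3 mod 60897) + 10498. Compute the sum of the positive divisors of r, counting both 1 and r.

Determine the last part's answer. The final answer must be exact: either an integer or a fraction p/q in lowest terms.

Part 1: T(2) = 2*(24) + 1*(21) = 69; iterating: T(2)=69, T(3)=162, T(4)=393, T(5)=948, T(6)=2289, T(7)=5526, T(8)=13341, T(9)=32208, T(10)=77757, T(11)=187722, T(12)=453201, T(13)=1094124, T(14)=2641449; answer 2641449
Part 2: S1 = 2641449; w = 3; cross terms: (5*-13 - 3*2)=-71, (3*-1 - 39*-13)=504, (39*37 - 31*-1)=1474, (31*2 - 5*37)=-123; twice the area = |1784| = 1784; area = 892; boundary points = 1 + 12 + 2 + 1 = 16; strictly interior points = area - boundary/2 + 1 = 885; answer 885
Part 3: S2 = 885; c = -18; 9*(-18)^4 + 4*(-18)^3 + 7*(-18)^2 + 1*(-18)^1 - 9 = (944784) + (-23328) + (2268) + (-18) + (-9) = 923697; answer 923697
Part 4: S3 = 923697; r = 20740; 20740 = 2^2 * 5 * 17 * 61; sigma = (1 + 2 + 4) * (1 + 5) * (1 + 17) * (1 + 61) = 7 * 6 * 18 * 62 = 46872; answer 46872

46872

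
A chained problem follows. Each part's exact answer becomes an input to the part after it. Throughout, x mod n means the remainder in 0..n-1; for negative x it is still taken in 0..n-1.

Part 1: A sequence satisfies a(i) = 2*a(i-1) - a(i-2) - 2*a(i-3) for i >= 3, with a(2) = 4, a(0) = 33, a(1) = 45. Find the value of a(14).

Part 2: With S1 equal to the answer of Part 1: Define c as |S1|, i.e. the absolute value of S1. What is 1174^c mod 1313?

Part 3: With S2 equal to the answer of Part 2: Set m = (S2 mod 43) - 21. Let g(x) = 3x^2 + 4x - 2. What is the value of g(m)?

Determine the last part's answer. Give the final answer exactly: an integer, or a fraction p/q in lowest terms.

Part 1: a(3) = 2*(4) - 1*(45) - 2*(33) = -103; iterating: a(3)=-103, a(4)=-300, a(5)=-505, a(6)=-504, a(7)=97, a(8)=1708, a(9)=4327, a(10)=6752, a(11)=5761, a(12)=-3884, a(13)=-27033, a(14)=-61704; answer -61704
Part 2: S1 = -61704; c = 61704; squarings mod 1313: 1174^1=1174, 1174^2=939, 1174^4=698, 1174^8=81, 1174^16=1309, 1174^32=16, 1174^64=256, 1174^128=1199, 1174^256=1179, 1174^512=887, 1174^1024=282, 1174^2048=744, 1174^4096=763, 1174^8192=510, 1174^16384=126, 1174^32768=120; 1174^61704 = 1174^8 * 1174^256 * 1174^4096 * 1174^8192 * 1174^16384 * 1174^32768 = 92 (mod 1313); answer 92
Part 3: S2 = 92; m = -15; 3*(-15)^2 + 4*(-15)^1 - 2 = (675) + (-60) + (-2) = 613; answer 613

613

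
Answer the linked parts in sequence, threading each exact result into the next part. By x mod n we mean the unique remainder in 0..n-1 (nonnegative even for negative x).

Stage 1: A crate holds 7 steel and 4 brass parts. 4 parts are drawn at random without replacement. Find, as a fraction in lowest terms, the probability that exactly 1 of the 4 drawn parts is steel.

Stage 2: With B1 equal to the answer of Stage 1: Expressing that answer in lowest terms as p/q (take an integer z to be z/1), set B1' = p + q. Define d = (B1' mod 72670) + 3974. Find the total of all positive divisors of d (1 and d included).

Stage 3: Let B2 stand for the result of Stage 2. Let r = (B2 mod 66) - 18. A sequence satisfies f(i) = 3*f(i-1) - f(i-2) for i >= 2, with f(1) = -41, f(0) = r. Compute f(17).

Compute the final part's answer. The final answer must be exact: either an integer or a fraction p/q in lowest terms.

Stage 1: total draws C(11,4) = 330; favorable C(7,1)*C(4,3) = 28; P = 14/165; answer 14/165
Stage 2: B1 = 14/165; threaded value p + q = 179; d = 4153; 4153 is prime, so its only divisors are 1 and 4153; sigma = 1 + 4153 = 4154; answer 4154
Stage 3: B2 = 4154; r = 44; f(2) = 3*(-41) - 1*(44) = -167; iterating: f(2)=-167, f(3)=-460, f(4)=-1213, f(5)=-3179, f(6)=-8324, f(7)=-21793, f(8)=-57055, f(9)=-149372, f(10)=-391061, f(11)=-1023811, f(12)=-2680372, f(13)=-7017305, f(14)=-18371543, f(15)=-48097324, f(16)=-125920429, f(17)=-329663963; answer -329663963

-329663963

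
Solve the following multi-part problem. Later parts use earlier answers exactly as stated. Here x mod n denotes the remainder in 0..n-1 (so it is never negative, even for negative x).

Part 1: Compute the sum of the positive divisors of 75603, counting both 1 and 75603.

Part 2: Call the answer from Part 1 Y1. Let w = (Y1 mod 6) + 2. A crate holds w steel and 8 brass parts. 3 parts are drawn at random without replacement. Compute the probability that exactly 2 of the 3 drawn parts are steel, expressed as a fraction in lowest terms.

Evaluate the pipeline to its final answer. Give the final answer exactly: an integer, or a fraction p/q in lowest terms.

Part 1: 75603 = 3 * 11 * 29 * 79; sigma = (1 + 3) * (1 + 11) * (1 + 29) * (1 + 79) = 4 * 12 * 30 * 80 = 115200; answer 115200
Part 2: Y1 = 115200; w = 2; total draws C(10,3) = 120; favorable C(2,2)*C(8,1) = 8; P = 1/15; answer 1/15

1/15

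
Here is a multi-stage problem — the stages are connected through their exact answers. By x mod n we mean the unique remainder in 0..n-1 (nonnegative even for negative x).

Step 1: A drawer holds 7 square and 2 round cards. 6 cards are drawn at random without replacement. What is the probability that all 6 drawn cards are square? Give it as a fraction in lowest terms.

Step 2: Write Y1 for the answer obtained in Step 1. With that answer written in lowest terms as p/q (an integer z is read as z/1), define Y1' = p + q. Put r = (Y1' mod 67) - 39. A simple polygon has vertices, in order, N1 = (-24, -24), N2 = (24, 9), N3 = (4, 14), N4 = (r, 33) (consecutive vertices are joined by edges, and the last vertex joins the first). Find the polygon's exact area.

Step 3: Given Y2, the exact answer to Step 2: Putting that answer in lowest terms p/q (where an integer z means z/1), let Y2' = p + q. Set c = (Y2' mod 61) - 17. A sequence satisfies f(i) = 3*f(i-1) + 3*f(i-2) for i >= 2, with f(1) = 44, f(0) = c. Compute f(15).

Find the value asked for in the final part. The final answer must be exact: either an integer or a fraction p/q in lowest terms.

3701818989

Step 1: total draws C(9,6) = 84; favorable C(7,6) = 7; P = 1/12; answer 1/12
Step 2: Y1 = 1/12; threaded value p + q = 13; r = -26; cross terms: (-24*9 - 24*-24)=360, (24*14 - 4*9)=300, (4*33 - -26*14)=496, (-26*-24 - -24*33)=1416; twice the area = |2572| = 2572; area = 1286; answer 1286
Step 3: Y2 = 1286; threaded value p + q = 1287; c = -11; f(2) = 3*(44) + 3*(-11) = 99; iterating: f(2)=99, f(3)=429, f(4)=1584, f(5)=6039, f(6)=22869, f(7)=86724, f(8)=328779, f(9)=1246509, f(10)=4725864, f(11)=17917119, f(12)=67928949, f(13)=257538204, f(14)=976401459, f(15)=3701818989; answer 3701818989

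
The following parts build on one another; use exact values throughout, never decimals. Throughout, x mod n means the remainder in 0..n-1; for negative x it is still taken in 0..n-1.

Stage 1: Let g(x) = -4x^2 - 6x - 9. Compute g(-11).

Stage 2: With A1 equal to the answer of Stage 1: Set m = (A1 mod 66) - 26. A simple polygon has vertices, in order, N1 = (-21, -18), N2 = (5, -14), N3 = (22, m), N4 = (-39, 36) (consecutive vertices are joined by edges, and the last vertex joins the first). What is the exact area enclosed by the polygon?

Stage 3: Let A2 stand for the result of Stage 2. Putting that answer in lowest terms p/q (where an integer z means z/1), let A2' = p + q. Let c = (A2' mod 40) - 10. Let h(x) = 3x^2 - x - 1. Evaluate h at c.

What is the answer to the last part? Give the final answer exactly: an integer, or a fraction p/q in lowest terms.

Stage 1: -4*(-11)^2 - 6*(-11)^1 - 9 = (-484) + (66) + (-9) = -427; answer -427
Stage 2: A1 = -427; m = 9; cross terms: (-21*-14 - 5*-18)=384, (5*9 - 22*-14)=353, (22*36 - -39*9)=1143, (-39*-18 - -21*36)=1458; twice the area = |3338| = 3338; area = 1669; answer 1669
Stage 3: A2 = 1669; threaded value p + q = 1670; c = 20; 3*(20)^2 - 1*(20)^1 - 1 = (1200) + (-20) + (-1) = 1179; answer 1179

1179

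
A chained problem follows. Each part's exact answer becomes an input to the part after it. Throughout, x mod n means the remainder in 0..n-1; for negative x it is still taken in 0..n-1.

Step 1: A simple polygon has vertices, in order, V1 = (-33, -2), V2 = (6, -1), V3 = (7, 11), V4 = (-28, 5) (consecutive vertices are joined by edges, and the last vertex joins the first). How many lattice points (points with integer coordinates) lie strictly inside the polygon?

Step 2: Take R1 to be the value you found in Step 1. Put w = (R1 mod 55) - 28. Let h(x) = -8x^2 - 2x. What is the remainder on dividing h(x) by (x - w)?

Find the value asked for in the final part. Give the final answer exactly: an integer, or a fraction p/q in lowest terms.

-2556

Step 1: cross terms: (-33*-1 - 6*-2)=45, (6*11 - 7*-1)=73, (7*5 - -28*11)=343, (-28*-2 - -33*5)=221; twice the area = |682| = 682; area = 341; boundary points = 1 + 1 + 1 + 1 = 4; strictly interior points = area - boundary/2 + 1 = 340; answer 340
Step 2: R1 = 340; w = -18; remainder = value at the root: -8*(-18)^2 - 2*(-18)^1 = (-2592) + (36) = -2556; answer -2556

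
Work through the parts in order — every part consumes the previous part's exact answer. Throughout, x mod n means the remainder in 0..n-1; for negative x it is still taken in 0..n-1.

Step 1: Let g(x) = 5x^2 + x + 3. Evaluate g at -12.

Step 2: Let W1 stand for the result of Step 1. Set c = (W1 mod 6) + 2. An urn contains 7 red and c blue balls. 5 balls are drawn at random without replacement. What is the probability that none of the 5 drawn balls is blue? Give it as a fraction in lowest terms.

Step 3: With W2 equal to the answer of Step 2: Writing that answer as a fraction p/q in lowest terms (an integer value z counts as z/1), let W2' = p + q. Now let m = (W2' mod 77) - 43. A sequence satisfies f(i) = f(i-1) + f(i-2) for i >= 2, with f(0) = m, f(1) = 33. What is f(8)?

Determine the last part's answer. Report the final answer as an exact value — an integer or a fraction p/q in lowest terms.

Step 1: 5*(-12)^2 + 1*(-12)^1 + 3 = (720) + (-12) + (3) = 711; answer 711
Step 2: W1 = 711; c = 5; total draws C(12,5) = 792; favorable C(7,5) = 21; P = 7/264; answer 7/264
Step 3: W2 = 7/264; threaded value p + q = 271; m = -3; f(2) = 1*(33) + 1*(-3) = 30; iterating: f(2)=30, f(3)=63, f(4)=93, f(5)=156, f(6)=249, f(7)=405, f(8)=654; answer 654

654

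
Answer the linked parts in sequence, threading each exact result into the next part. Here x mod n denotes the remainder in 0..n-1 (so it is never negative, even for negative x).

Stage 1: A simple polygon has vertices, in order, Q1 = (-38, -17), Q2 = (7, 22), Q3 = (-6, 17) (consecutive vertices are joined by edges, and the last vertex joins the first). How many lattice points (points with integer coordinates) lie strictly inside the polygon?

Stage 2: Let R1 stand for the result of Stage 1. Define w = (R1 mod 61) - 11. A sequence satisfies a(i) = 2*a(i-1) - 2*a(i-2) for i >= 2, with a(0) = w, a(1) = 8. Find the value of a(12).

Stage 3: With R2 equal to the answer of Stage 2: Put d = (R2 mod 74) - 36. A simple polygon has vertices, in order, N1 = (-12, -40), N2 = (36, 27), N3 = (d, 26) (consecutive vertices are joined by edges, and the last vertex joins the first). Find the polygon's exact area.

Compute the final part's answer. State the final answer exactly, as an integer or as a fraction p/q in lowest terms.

Stage 1: cross terms: (-38*22 - 7*-17)=-717, (7*17 - -6*22)=251, (-6*-17 - -38*17)=748; twice the area = |282| = 282; area = 141; boundary points = 3 + 1 + 2 = 6; strictly interior points = area - boundary/2 + 1 = 139; answer 139
Stage 2: R1 = 139; w = 6; a(2) = 2*(8) - 2*(6) = 4; iterating: a(2)=4, a(3)=-8, a(4)=-24, a(5)=-32, a(6)=-16, a(7)=32, a(8)=96, a(9)=128, a(10)=64, a(11)=-128, a(12)=-384; answer -384
Stage 3: R2 = -384; d = 24; cross terms: (-12*27 - 36*-40)=1116, (36*26 - 24*27)=288, (24*-40 - -12*26)=-648; twice the area = |756| = 756; area = 378; answer 378

378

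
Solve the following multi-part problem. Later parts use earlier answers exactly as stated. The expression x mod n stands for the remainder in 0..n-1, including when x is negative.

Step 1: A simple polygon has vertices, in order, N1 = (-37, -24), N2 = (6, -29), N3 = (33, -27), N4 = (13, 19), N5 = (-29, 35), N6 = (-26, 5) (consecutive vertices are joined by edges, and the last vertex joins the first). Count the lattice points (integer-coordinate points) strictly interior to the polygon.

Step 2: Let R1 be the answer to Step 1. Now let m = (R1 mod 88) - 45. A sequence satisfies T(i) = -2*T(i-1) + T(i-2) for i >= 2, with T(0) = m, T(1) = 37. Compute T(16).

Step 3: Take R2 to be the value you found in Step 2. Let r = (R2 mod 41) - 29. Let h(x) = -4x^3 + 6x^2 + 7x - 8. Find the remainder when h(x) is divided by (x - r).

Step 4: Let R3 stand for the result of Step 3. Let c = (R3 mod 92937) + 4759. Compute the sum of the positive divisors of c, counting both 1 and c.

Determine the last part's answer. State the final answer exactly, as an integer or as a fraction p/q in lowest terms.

Step 1: cross terms: (-37*-29 - 6*-24)=1217, (6*-27 - 33*-29)=795, (33*19 - 13*-27)=978, (13*35 - -29*19)=1006, (-29*5 - -26*35)=765, (-26*-24 - -37*5)=809; twice the area = |5570| = 5570; area = 2785; boundary points = 1 + 1 + 2 + 2 + 3 + 1 = 10; strictly interior points = area - boundary/2 + 1 = 2781; answer 2781
Step 2: R1 = 2781; m = 8; T(2) = -2*(37) + 1*(8) = -66; iterating: T(2)=-66, T(3)=169, T(4)=-404, T(5)=977, T(6)=-2358, T(7)=5693, T(8)=-13744, T(9)=33181, T(10)=-80106, T(11)=193393, T(12)=-466892, T(13)=1127177, T(14)=-2721246, T(15)=6569669, T(16)=-15860584; answer -15860584
Step 3: R2 = -15860584; r = -9; remainder = value at the root: -4*(-9)^3 + 6*(-9)^2 + 7*(-9)^1 - 8 = (2916) + (486) + (-63) + (-8) = 3331; answer 3331
Step 4: R3 = 3331; c = 8090; 8090 = 2 * 5 * 809; sigma = (1 + 2) * (1 + 5) * (1 + 809) = 3 * 6 * 810 = 14580; answer 14580

14580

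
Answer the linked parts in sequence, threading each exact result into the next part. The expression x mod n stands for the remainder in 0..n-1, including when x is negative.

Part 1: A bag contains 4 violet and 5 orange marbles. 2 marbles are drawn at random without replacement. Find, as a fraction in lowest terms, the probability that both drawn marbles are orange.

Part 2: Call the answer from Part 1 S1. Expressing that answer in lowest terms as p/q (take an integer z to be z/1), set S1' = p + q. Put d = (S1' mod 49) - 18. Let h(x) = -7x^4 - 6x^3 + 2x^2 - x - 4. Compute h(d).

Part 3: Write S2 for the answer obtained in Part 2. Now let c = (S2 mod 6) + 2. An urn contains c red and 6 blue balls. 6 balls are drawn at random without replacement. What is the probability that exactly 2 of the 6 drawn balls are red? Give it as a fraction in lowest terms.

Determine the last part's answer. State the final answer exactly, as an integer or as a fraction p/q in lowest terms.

Part 1: total draws C(9,2) = 36; favorable C(5,2) = 10; P = 5/18; answer 5/18
Part 2: S1 = 5/18; threaded value p + q = 23; d = 5; -7*(5)^4 - 6*(5)^3 + 2*(5)^2 - 1*(5)^1 - 4 = (-4375) + (-750) + (50) + (-5) + (-4) = -5084; answer -5084
Part 3: S2 = -5084; c = 6; total draws C(12,6) = 924; favorable C(6,2)*C(6,4) = 225; P = 75/308; answer 75/308

75/308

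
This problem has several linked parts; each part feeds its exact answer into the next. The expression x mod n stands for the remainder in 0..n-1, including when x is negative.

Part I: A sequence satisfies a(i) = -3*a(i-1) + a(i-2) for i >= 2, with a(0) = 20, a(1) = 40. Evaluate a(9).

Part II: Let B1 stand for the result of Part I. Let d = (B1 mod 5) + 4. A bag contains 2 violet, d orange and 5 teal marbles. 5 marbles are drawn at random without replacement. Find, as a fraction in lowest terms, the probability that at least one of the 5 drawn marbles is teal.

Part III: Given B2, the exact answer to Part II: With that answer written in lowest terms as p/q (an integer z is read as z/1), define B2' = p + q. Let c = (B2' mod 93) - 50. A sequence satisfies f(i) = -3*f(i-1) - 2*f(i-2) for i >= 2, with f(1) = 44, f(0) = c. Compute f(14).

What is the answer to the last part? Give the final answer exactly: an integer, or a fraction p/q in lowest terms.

Part I: a(2) = -3*(40) + 1*(20) = -100; iterating: a(2)=-100, a(3)=340, a(4)=-1120, a(5)=3700, a(6)=-12220, a(7)=40360, a(8)=-133300, a(9)=440260; answer 440260
Part II: B1 = 440260; d = 4; total draws C(11,5) = 462; complement C(6,5) = 6; favorable 462 - 6 = 456; P = 76/77; answer 76/77
Part III: B2 = 76/77; threaded value p + q = 153; c = 10; f(2) = -3*(44) - 2*(10) = -152; iterating: f(2)=-152, f(3)=368, f(4)=-800, f(5)=1664, f(6)=-3392, f(7)=6848, f(8)=-13760, f(9)=27584, f(10)=-55232, f(11)=110528, f(12)=-221120, f(13)=442304, f(14)=-884672; answer -884672

-884672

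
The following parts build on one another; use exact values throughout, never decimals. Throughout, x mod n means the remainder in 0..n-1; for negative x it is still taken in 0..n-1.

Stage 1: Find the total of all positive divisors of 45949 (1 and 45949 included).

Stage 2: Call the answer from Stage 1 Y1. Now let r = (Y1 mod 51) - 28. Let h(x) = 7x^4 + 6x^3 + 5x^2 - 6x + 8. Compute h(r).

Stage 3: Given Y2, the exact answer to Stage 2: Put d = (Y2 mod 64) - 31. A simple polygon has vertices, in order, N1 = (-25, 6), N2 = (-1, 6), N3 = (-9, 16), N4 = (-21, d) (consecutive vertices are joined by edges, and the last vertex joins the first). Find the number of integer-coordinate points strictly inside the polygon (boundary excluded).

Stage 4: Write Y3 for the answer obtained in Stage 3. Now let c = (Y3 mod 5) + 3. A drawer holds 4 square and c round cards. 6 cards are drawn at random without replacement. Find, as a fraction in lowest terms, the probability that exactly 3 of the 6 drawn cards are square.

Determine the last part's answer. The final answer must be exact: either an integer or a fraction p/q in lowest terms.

Stage 1: 45949 is prime, so its only divisors are 1 and 45949; sigma = 1 + 45949 = 45950; answer 45950
Stage 2: Y1 = 45950; r = 22; 7*(22)^4 + 6*(22)^3 + 5*(22)^2 - 6*(22)^1 + 8 = (1639792) + (63888) + (2420) + (-132) + (8) = 1705976; answer 1705976
Stage 3: Y2 = 1705976; d = 25; cross terms: (-25*6 - -1*6)=-144, (-1*16 - -9*6)=38, (-9*25 - -21*16)=111, (-21*6 - -25*25)=499; twice the area = |504| = 504; area = 252; boundary points = 24 + 2 + 3 + 1 = 30; strictly interior points = area - boundary/2 + 1 = 238; answer 238
Stage 4: Y3 = 238; c = 6; total draws C(10,6) = 210; favorable C(4,3)*C(6,3) = 80; P = 8/21; answer 8/21

8/21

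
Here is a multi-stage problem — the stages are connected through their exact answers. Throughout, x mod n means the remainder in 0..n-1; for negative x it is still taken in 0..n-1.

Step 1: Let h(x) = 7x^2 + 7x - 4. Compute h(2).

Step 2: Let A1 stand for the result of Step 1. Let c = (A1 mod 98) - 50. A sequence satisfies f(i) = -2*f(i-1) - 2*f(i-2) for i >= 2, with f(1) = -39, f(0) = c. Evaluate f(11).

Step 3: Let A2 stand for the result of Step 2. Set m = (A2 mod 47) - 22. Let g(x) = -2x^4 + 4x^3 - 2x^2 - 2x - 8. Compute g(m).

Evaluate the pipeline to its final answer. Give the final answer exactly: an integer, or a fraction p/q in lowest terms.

Step 1: 7*(2)^2 + 7*(2)^1 - 4 = (28) + (14) + (-4) = 38; answer 38
Step 2: A1 = 38; c = -12; f(2) = -2*(-39) - 2*(-12) = 102; iterating: f(2)=102, f(3)=-126, f(4)=48, f(5)=156, f(6)=-408, f(7)=504, f(8)=-192, f(9)=-624, f(10)=1632, f(11)=-2016; answer -2016
Step 3: A2 = -2016; m = -17; -2*(-17)^4 + 4*(-17)^3 - 2*(-17)^2 - 2*(-17)^1 - 8 = (-167042) + (-19652) + (-578) + (34) + (-8) = -187246; answer -187246

-187246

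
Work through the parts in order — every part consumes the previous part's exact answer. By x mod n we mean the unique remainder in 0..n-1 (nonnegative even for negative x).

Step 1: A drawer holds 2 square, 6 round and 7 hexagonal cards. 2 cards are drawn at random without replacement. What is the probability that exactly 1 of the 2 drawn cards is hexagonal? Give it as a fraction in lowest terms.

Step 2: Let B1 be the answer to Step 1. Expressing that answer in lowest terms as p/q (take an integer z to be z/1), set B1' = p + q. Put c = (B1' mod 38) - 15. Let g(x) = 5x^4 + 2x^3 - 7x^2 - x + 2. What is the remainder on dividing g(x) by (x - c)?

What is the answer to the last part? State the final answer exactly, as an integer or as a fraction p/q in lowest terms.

Step 1: total draws C(15,2) = 105; favorable C(7,1)*C(8,1) = 56; P = 8/15; answer 8/15
Step 2: B1 = 8/15; threaded value p + q = 23; c = 8; remainder = value at the root: 5*(8)^4 + 2*(8)^3 - 7*(8)^2 - 1*(8)^1 + 2 = (20480) + (1024) + (-448) + (-8) + (2) = 21050; answer 21050

21050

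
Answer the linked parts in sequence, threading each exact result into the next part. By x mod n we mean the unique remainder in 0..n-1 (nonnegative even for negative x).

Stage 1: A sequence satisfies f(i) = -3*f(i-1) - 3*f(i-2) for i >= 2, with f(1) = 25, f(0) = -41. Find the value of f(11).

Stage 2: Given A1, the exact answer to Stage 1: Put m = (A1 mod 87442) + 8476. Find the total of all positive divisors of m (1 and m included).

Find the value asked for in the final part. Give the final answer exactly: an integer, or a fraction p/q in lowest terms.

58140

Stage 1: f(2) = -3*(25) - 3*(-41) = 48; iterating: f(2)=48, f(3)=-219, f(4)=513, f(5)=-882, f(6)=1107, f(7)=-675, f(8)=-1296, f(9)=5913, f(10)=-13851, f(11)=23814; answer 23814
Stage 2: A1 = 23814; m = 32290; 32290 = 2 * 5 * 3229; sigma = (1 + 2) * (1 + 5) * (1 + 3229) = 3 * 6 * 3230 = 58140; answer 58140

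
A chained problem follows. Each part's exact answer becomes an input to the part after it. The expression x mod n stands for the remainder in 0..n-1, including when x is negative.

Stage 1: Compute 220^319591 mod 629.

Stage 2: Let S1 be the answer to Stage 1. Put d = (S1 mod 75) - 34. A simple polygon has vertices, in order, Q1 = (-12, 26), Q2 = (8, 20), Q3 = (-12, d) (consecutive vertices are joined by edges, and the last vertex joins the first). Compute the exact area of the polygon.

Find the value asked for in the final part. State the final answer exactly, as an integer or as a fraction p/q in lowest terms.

Stage 1: squarings mod 629: 220^1=220, 220^2=596, 220^4=460, 220^8=256, 220^16=120, 220^32=562, 220^64=86, 220^128=477, 220^256=460, 220^512=256, 220^1024=120, 220^2048=562, 220^4096=86, 220^8192=477, 220^16384=460, 220^32768=256, 220^65536=120, 220^131072=562, 220^262144=86; 220^319591 = 220^1 * 220^2 * 220^4 * 220^32 * 220^64 * 220^8192 * 220^16384 * 220^32768 * 220^262144 = 594 (mod 629); answer 594
Stage 2: S1 = 594; d = 35; cross terms: (-12*20 - 8*26)=-448, (8*35 - -12*20)=520, (-12*26 - -12*35)=108; twice the area = |180| = 180; area = 90; answer 90

90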